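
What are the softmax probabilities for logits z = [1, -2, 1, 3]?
p = [0.1059, 0.0053, 0.1059, 0.7828]

exp(z) = [2.718, 0.1353, 2.718, 20.09]
Sum = 25.66
p = [0.1059, 0.0053, 0.1059, 0.7828]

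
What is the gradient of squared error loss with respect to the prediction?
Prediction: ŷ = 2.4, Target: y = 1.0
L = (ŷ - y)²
∂L/∂ŷ = 2.8

∂L/∂ŷ = 2(ŷ - y) = 2(2.4 - 1.0) = 2(1.4) = 2.8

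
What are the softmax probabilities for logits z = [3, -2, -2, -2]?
p = [0.9802, 0.0066, 0.0066, 0.0066]

exp(z) = [20.09, 0.1353, 0.1353, 0.1353]
Sum = 20.49
p = [0.9802, 0.0066, 0.0066, 0.0066]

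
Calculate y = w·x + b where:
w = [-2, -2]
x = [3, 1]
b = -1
y = -9

y = (-2)(3) + (-2)(1) + -1 = -9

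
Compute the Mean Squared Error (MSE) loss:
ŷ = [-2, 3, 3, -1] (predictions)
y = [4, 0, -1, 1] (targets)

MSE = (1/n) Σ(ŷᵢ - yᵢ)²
MSE = 16.25

MSE = (1/4)((-2-4)² + (3-0)² + (3--1)² + (-1-1)²) = (1/4)(36 + 9 + 16 + 4) = 16.25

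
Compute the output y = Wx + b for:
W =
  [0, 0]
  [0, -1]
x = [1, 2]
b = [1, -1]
y = [1, -3]

Wx = [0×1 + 0×2, 0×1 + -1×2]
   = [0, -2]
y = Wx + b = [0 + 1, -2 + -1] = [1, -3]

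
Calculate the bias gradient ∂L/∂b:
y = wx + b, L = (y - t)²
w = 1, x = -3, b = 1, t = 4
∂L/∂b = -12

y = wx + b = (1)(-3) + 1 = -2
∂L/∂y = 2(y - t) = 2(-2 - 4) = -12
∂y/∂b = 1
∂L/∂b = ∂L/∂y · ∂y/∂b = -12 × 1 = -12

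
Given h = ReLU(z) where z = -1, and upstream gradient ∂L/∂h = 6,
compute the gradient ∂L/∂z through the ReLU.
∂L/∂z = 0

h = ReLU(-1) = 0
Since z < 0: ∂h/∂z = 0
∂L/∂z = ∂L/∂h · ∂h/∂z = 6 × 0 = 0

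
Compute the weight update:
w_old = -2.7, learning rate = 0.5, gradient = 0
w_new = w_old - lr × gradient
w_new = -2.7

w_new = w - η·∂L/∂w = -2.7 - 0.5×(0) = -2.7 - (0) = -2.7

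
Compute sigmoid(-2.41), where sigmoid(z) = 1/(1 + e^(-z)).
0.08241

sigmoid(-2.41) = 1/(1 + e^(2.41)) = 1/(1 + 11.13) = 0.08241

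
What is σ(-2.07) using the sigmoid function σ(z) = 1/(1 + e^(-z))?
0.112

sigmoid(-2.07) = 1/(1 + e^(2.07)) = 1/(1 + 7.925) = 0.112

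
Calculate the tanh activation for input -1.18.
-0.8275

tanh(-1.18) = (e^(-1.18) - e^(1.18))/(e^(-1.18) + e^(1.18)) = -0.8275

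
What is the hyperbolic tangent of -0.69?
-0.598

tanh(-0.69) = (e^(-0.69) - e^(0.69))/(e^(-0.69) + e^(0.69)) = -0.598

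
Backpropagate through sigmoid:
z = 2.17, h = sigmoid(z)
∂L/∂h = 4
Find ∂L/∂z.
∂L/∂z = 0.3679

σ(2.17) = 0.8975
σ'(2.17) = σ(2.17)(1 - σ(2.17)) = 0.8975 × 0.1025 = 0.09198
∂L/∂z = ∂L/∂h · σ'(z) = 4 × 0.09198 = 0.3679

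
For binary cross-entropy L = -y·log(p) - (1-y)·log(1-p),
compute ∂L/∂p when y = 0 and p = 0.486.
∂L/∂p = 1.946

∂L/∂p = -y/p + (1-y)/(1-p) = 0 + 1/0.514 = 1.946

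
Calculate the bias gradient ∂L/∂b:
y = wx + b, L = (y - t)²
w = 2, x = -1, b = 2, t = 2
∂L/∂b = -4

y = wx + b = (2)(-1) + 2 = 0
∂L/∂y = 2(y - t) = 2(0 - 2) = -4
∂y/∂b = 1
∂L/∂b = ∂L/∂y · ∂y/∂b = -4 × 1 = -4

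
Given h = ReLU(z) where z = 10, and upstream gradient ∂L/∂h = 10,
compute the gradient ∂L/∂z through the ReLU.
∂L/∂z = 10

h = ReLU(10) = 10
Since z > 0: ∂h/∂z = 1
∂L/∂z = ∂L/∂h · ∂h/∂z = 10 × 1 = 10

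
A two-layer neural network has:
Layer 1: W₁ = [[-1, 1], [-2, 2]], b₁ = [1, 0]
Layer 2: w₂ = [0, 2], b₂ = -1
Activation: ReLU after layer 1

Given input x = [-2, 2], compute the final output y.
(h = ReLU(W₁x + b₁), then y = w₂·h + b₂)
y = 15

Layer 1 pre-activation: z₁ = [5, 8]
After ReLU: h = [5, 8]
Layer 2 output: y = 0×5 + 2×8 + -1 = 15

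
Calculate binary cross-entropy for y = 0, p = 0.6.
L = 0.9163

L = -0·log(0.6) - 1·log(0.4) = -log(0.4) = 0.9163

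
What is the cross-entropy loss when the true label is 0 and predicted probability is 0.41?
L = 0.5276

L = -0·log(0.41) - 1·log(0.59) = -log(0.59) = 0.5276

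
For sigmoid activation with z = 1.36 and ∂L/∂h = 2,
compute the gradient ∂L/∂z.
∂L/∂z = 0.3251

σ(1.36) = 0.7958
σ'(1.36) = σ(1.36)(1 - σ(1.36)) = 0.7958 × 0.2042 = 0.1625
∂L/∂z = ∂L/∂h · σ'(z) = 2 × 0.1625 = 0.3251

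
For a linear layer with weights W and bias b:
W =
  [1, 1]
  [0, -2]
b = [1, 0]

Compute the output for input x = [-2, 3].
y = [2, -6]

Wx = [1×-2 + 1×3, 0×-2 + -2×3]
   = [1, -6]
y = Wx + b = [1 + 1, -6 + 0] = [2, -6]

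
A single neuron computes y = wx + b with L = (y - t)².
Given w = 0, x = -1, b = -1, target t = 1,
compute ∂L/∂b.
∂L/∂b = -4

y = wx + b = (0)(-1) + -1 = -1
∂L/∂y = 2(y - t) = 2(-1 - 1) = -4
∂y/∂b = 1
∂L/∂b = ∂L/∂y · ∂y/∂b = -4 × 1 = -4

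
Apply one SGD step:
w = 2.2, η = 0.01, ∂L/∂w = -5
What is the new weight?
w_new = 2.25

w_new = w - η·∂L/∂w = 2.2 - 0.01×(-5) = 2.2 - (-0.05) = 2.25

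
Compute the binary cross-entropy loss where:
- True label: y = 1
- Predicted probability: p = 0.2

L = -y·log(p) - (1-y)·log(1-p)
L = 1.609

L = -1·log(0.2) - 0·log(0.8) = -log(0.2) = 1.609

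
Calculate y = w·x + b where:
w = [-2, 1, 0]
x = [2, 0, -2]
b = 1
y = -3

y = (-2)(2) + (1)(0) + (0)(-2) + 1 = -3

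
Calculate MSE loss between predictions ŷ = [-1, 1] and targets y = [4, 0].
MSE = 13

MSE = (1/2)((-1-4)² + (1-0)²) = (1/2)(25 + 1) = 13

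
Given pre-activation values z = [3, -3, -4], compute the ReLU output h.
h = [3, 0, 0]

ReLU applied element-wise: max(0,3)=3, max(0,-3)=0, max(0,-4)=0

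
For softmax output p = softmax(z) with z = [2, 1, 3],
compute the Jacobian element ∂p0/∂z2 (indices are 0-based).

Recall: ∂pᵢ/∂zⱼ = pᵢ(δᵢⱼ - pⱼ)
∂p0/∂z2 = -0.1628

p = softmax(z) = [0.2447, 0.09003, 0.6652]
p0 = 0.2447, p2 = 0.6652

∂p0/∂z2 = -p0 × p2 = -0.2447 × 0.6652 = -0.1628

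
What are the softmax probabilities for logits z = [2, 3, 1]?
p = [0.2447, 0.6652, 0.09]

exp(z) = [7.389, 20.09, 2.718]
Sum = 30.19
p = [0.2447, 0.6652, 0.09]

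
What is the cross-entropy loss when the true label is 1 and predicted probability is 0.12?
L = 2.12

L = -1·log(0.12) - 0·log(0.88) = -log(0.12) = 2.12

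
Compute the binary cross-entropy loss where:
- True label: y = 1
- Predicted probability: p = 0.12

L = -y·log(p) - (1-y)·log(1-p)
L = 2.12

L = -1·log(0.12) - 0·log(0.88) = -log(0.12) = 2.12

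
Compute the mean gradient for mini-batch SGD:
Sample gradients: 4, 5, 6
Average gradient = 5

Average = (1/3)(4 + 5 + 6) = 15/3 = 5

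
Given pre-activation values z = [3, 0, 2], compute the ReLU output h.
h = [3, 0, 2]

ReLU applied element-wise: max(0,3)=3, max(0,0)=0, max(0,2)=2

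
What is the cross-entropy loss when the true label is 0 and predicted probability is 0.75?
L = 1.386

L = -0·log(0.75) - 1·log(0.25) = -log(0.25) = 1.386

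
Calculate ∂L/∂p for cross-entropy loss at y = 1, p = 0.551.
∂L/∂p = -1.815

∂L/∂p = -y/p + (1-y)/(1-p) = -1/0.551 + 0 = -1.815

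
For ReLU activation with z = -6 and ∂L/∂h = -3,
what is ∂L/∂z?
∂L/∂z = 0

h = ReLU(-6) = 0
Since z < 0: ∂h/∂z = 0
∂L/∂z = ∂L/∂h · ∂h/∂z = -3 × 0 = 0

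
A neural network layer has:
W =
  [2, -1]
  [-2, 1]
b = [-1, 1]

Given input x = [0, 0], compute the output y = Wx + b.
y = [-1, 1]

Wx = [2×0 + -1×0, -2×0 + 1×0]
   = [0, 0]
y = Wx + b = [0 + -1, 0 + 1] = [-1, 1]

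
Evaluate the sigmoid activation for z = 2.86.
0.9458

sigmoid(2.86) = 1/(1 + e^(-2.86)) = 1/(1 + 0.05727) = 0.9458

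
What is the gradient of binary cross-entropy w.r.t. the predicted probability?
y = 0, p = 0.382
∂L/∂p = 1.618

∂L/∂p = -y/p + (1-y)/(1-p) = 0 + 1/0.618 = 1.618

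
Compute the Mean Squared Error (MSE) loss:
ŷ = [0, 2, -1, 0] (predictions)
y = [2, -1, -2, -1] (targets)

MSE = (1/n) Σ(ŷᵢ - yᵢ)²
MSE = 3.75

MSE = (1/4)((0-2)² + (2--1)² + (-1--2)² + (0--1)²) = (1/4)(4 + 9 + 1 + 1) = 3.75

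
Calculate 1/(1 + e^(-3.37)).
0.9668

sigmoid(3.37) = 1/(1 + e^(-3.37)) = 1/(1 + 0.03439) = 0.9668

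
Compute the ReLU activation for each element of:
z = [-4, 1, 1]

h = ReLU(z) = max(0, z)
h = [0, 1, 1]

ReLU applied element-wise: max(0,-4)=0, max(0,1)=1, max(0,1)=1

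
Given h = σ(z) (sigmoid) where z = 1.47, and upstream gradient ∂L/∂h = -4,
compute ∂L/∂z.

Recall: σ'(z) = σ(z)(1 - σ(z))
∂L/∂z = -0.608

σ(1.47) = 0.8131
σ'(1.47) = σ(1.47)(1 - σ(1.47)) = 0.8131 × 0.1869 = 0.152
∂L/∂z = ∂L/∂h · σ'(z) = -4 × 0.152 = -0.608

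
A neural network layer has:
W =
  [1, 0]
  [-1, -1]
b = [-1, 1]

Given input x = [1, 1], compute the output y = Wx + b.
y = [0, -1]

Wx = [1×1 + 0×1, -1×1 + -1×1]
   = [1, -2]
y = Wx + b = [1 + -1, -2 + 1] = [0, -1]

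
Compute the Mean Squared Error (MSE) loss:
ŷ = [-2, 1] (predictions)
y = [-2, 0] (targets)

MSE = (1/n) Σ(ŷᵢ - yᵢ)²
MSE = 0.5

MSE = (1/2)((-2--2)² + (1-0)²) = (1/2)(0 + 1) = 0.5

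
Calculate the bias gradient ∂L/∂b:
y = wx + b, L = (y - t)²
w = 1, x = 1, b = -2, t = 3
∂L/∂b = -8

y = wx + b = (1)(1) + -2 = -1
∂L/∂y = 2(y - t) = 2(-1 - 3) = -8
∂y/∂b = 1
∂L/∂b = ∂L/∂y · ∂y/∂b = -8 × 1 = -8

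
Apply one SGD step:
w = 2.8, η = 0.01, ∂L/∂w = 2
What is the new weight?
w_new = 2.78

w_new = w - η·∂L/∂w = 2.8 - 0.01×(2) = 2.8 - (0.02) = 2.78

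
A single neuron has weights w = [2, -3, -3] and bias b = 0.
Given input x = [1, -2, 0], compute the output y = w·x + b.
y = 8

y = (2)(1) + (-3)(-2) + (-3)(0) + 0 = 8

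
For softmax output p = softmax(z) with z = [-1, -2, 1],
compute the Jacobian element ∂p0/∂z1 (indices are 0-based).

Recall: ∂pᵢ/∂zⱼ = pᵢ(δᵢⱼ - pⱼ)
∂p0/∂z1 = -0.004797

p = softmax(z) = [0.1142, 0.04201, 0.8438]
p0 = 0.1142, p1 = 0.04201

∂p0/∂z1 = -p0 × p1 = -0.1142 × 0.04201 = -0.004797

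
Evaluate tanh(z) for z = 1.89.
0.9554

tanh(1.89) = (e^(1.89) - e^(-1.89))/(e^(1.89) + e^(-1.89)) = 0.9554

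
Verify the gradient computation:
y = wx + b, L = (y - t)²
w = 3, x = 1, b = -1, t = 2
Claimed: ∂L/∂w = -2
Incorrect

y = (3)(1) + -1 = 2
∂L/∂y = 2(y - t) = 2(2 - 2) = 0
∂y/∂w = x = 1
∂L/∂w = 0 × 1 = 0

Claimed value: -2
Incorrect: The correct gradient is 0.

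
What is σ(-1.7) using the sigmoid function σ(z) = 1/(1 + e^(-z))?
0.1545

sigmoid(-1.7) = 1/(1 + e^(1.7)) = 1/(1 + 5.474) = 0.1545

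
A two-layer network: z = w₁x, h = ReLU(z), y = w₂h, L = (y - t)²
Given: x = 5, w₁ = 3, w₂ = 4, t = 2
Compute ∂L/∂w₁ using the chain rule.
∂L/∂w₁ = 2320

Forward pass:
z = w₁x = 3×5 = 15
h = ReLU(15) = 15
y = w₂h = 4×15 = 60

Backward pass:
∂L/∂y = 2(y - t) = 2(60 - 2) = 116
∂y/∂h = w₂ = 4
∂h/∂z = 1 (ReLU derivative)
∂z/∂w₁ = x = 5

∂L/∂w₁ = 116 × 4 × 1 × 5 = 2320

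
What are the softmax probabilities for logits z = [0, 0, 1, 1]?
p = [0.1345, 0.1345, 0.3655, 0.3655]

exp(z) = [1, 1, 2.718, 2.718]
Sum = 7.437
p = [0.1345, 0.1345, 0.3655, 0.3655]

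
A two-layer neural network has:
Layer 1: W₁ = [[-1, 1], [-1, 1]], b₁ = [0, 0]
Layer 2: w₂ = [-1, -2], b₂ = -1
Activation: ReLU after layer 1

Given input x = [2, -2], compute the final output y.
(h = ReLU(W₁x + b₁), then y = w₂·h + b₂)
y = -1

Layer 1 pre-activation: z₁ = [-4, -4]
After ReLU: h = [0, 0]
Layer 2 output: y = -1×0 + -2×0 + -1 = -1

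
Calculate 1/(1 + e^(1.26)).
0.221

sigmoid(-1.26) = 1/(1 + e^(1.26)) = 1/(1 + 3.525) = 0.221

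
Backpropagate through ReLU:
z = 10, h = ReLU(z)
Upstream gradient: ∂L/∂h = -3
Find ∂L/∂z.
∂L/∂z = -3

h = ReLU(10) = 10
Since z > 0: ∂h/∂z = 1
∂L/∂z = ∂L/∂h · ∂h/∂z = -3 × 1 = -3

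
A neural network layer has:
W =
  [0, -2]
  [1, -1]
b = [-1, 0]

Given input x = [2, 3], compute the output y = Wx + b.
y = [-7, -1]

Wx = [0×2 + -2×3, 1×2 + -1×3]
   = [-6, -1]
y = Wx + b = [-6 + -1, -1 + 0] = [-7, -1]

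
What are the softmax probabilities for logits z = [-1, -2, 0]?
p = [0.2447, 0.09, 0.6652]

exp(z) = [0.3679, 0.1353, 1]
Sum = 1.503
p = [0.2447, 0.09, 0.6652]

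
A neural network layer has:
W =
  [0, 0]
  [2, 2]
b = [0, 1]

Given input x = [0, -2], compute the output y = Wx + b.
y = [0, -3]

Wx = [0×0 + 0×-2, 2×0 + 2×-2]
   = [0, -4]
y = Wx + b = [0 + 0, -4 + 1] = [0, -3]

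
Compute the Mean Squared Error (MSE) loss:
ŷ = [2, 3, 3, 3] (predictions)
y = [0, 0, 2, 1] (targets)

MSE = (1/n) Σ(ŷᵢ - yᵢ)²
MSE = 4.5

MSE = (1/4)((2-0)² + (3-0)² + (3-2)² + (3-1)²) = (1/4)(4 + 9 + 1 + 4) = 4.5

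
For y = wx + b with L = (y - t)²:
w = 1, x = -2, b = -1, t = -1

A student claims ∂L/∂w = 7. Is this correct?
Incorrect

y = (1)(-2) + -1 = -3
∂L/∂y = 2(y - t) = 2(-3 - -1) = -4
∂y/∂w = x = -2
∂L/∂w = -4 × -2 = 8

Claimed value: 7
Incorrect: The correct gradient is 8.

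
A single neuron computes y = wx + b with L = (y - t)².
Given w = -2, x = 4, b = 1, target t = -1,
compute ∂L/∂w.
∂L/∂w = -48

y = wx + b = (-2)(4) + 1 = -7
∂L/∂y = 2(y - t) = 2(-7 - -1) = -12
∂y/∂w = x = 4
∂L/∂w = ∂L/∂y · ∂y/∂w = -12 × 4 = -48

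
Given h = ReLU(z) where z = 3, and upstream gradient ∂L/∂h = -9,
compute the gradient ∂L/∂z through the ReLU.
∂L/∂z = -9

h = ReLU(3) = 3
Since z > 0: ∂h/∂z = 1
∂L/∂z = ∂L/∂h · ∂h/∂z = -9 × 1 = -9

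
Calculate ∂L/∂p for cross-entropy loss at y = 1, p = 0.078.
∂L/∂p = -12.82

∂L/∂p = -y/p + (1-y)/(1-p) = -1/0.078 + 0 = -12.82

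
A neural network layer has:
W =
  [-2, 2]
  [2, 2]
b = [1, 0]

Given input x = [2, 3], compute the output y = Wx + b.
y = [3, 10]

Wx = [-2×2 + 2×3, 2×2 + 2×3]
   = [2, 10]
y = Wx + b = [2 + 1, 10 + 0] = [3, 10]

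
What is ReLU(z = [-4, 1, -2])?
h = [0, 1, 0]

ReLU applied element-wise: max(0,-4)=0, max(0,1)=1, max(0,-2)=0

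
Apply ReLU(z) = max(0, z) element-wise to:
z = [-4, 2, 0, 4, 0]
h = [0, 2, 0, 4, 0]

ReLU applied element-wise: max(0,-4)=0, max(0,2)=2, max(0,0)=0, max(0,4)=4, max(0,0)=0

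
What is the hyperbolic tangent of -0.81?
-0.6696

tanh(-0.81) = (e^(-0.81) - e^(0.81))/(e^(-0.81) + e^(0.81)) = -0.6696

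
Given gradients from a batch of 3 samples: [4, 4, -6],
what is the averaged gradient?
Average gradient = 0.6667

Average = (1/3)(4 + 4 + -6) = 2/3 = 0.6667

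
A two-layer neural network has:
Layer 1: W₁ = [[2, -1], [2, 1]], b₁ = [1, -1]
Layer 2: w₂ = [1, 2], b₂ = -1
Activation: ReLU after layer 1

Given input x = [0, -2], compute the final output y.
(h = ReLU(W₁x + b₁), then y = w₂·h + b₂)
y = 2

Layer 1 pre-activation: z₁ = [3, -3]
After ReLU: h = [3, 0]
Layer 2 output: y = 1×3 + 2×0 + -1 = 2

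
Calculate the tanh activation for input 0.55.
0.5005

tanh(0.55) = (e^(0.55) - e^(-0.55))/(e^(0.55) + e^(-0.55)) = 0.5005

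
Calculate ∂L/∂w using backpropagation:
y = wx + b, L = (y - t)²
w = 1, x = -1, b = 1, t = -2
∂L/∂w = -4

y = wx + b = (1)(-1) + 1 = 0
∂L/∂y = 2(y - t) = 2(0 - -2) = 4
∂y/∂w = x = -1
∂L/∂w = ∂L/∂y · ∂y/∂w = 4 × -1 = -4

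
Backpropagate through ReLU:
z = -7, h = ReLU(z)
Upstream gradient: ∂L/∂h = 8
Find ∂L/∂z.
∂L/∂z = 0

h = ReLU(-7) = 0
Since z < 0: ∂h/∂z = 0
∂L/∂z = ∂L/∂h · ∂h/∂z = 8 × 0 = 0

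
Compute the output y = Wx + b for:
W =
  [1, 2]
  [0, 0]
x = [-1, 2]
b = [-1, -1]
y = [2, -1]

Wx = [1×-1 + 2×2, 0×-1 + 0×2]
   = [3, 0]
y = Wx + b = [3 + -1, 0 + -1] = [2, -1]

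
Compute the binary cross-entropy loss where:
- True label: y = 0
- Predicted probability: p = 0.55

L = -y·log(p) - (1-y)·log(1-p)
L = 0.7985

L = -0·log(0.55) - 1·log(0.45) = -log(0.45) = 0.7985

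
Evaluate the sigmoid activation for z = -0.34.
0.4158

sigmoid(-0.34) = 1/(1 + e^(0.34)) = 1/(1 + 1.405) = 0.4158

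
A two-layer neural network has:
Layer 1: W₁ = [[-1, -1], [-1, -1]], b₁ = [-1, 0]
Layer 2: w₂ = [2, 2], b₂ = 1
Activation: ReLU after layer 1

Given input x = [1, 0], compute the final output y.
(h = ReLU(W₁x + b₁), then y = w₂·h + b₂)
y = 1

Layer 1 pre-activation: z₁ = [-2, -1]
After ReLU: h = [0, 0]
Layer 2 output: y = 2×0 + 2×0 + 1 = 1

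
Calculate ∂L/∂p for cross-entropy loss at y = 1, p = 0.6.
∂L/∂p = -1.667

∂L/∂p = -y/p + (1-y)/(1-p) = -1/0.6 + 0 = -1.667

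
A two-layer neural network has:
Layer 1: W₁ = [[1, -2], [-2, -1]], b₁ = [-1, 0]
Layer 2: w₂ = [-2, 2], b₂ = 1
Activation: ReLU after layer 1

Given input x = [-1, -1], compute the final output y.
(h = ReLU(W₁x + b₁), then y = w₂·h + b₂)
y = 7

Layer 1 pre-activation: z₁ = [0, 3]
After ReLU: h = [0, 3]
Layer 2 output: y = -2×0 + 2×3 + 1 = 7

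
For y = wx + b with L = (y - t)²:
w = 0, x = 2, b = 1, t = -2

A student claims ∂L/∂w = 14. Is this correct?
Incorrect

y = (0)(2) + 1 = 1
∂L/∂y = 2(y - t) = 2(1 - -2) = 6
∂y/∂w = x = 2
∂L/∂w = 6 × 2 = 12

Claimed value: 14
Incorrect: The correct gradient is 12.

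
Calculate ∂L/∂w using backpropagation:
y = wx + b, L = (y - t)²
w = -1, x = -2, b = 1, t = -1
∂L/∂w = -16

y = wx + b = (-1)(-2) + 1 = 3
∂L/∂y = 2(y - t) = 2(3 - -1) = 8
∂y/∂w = x = -2
∂L/∂w = ∂L/∂y · ∂y/∂w = 8 × -2 = -16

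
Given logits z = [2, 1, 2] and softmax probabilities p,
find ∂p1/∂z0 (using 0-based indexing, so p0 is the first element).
∂p1/∂z0 = -0.06561

p = softmax(z) = [0.4223, 0.1554, 0.4223]
p1 = 0.1554, p0 = 0.4223

∂p1/∂z0 = -p1 × p0 = -0.1554 × 0.4223 = -0.06561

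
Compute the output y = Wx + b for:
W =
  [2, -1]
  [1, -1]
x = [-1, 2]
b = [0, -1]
y = [-4, -4]

Wx = [2×-1 + -1×2, 1×-1 + -1×2]
   = [-4, -3]
y = Wx + b = [-4 + 0, -3 + -1] = [-4, -4]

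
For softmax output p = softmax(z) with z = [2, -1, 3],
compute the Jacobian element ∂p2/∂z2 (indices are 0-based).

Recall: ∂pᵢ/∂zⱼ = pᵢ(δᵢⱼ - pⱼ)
∂p2/∂z2 = 0.201

p = softmax(z) = [0.2654, 0.01321, 0.7214]
p2 = 0.7214

∂p2/∂z2 = p2(1 - p2) = 0.7214 × (1 - 0.7214) = 0.201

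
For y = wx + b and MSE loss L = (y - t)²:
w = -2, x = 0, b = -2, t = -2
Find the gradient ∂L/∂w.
∂L/∂w = 0

y = wx + b = (-2)(0) + -2 = -2
∂L/∂y = 2(y - t) = 2(-2 - -2) = 0
∂y/∂w = x = 0
∂L/∂w = ∂L/∂y · ∂y/∂w = 0 × 0 = 0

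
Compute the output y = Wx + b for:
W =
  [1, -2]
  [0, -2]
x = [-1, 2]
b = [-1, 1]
y = [-6, -3]

Wx = [1×-1 + -2×2, 0×-1 + -2×2]
   = [-5, -4]
y = Wx + b = [-5 + -1, -4 + 1] = [-6, -3]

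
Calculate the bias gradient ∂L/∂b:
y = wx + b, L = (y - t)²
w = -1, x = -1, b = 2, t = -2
∂L/∂b = 10

y = wx + b = (-1)(-1) + 2 = 3
∂L/∂y = 2(y - t) = 2(3 - -2) = 10
∂y/∂b = 1
∂L/∂b = ∂L/∂y · ∂y/∂b = 10 × 1 = 10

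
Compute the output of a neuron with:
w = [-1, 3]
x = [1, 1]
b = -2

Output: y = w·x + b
y = 0

y = (-1)(1) + (3)(1) + -2 = 0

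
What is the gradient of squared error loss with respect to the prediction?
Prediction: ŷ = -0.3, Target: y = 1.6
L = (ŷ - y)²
∂L/∂ŷ = -3.8

∂L/∂ŷ = 2(ŷ - y) = 2(-0.3 - 1.6) = 2(-1.9) = -3.8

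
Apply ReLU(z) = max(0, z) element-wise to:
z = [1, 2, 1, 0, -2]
h = [1, 2, 1, 0, 0]

ReLU applied element-wise: max(0,1)=1, max(0,2)=2, max(0,1)=1, max(0,0)=0, max(0,-2)=0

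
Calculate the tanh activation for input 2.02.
0.9654

tanh(2.02) = (e^(2.02) - e^(-2.02))/(e^(2.02) + e^(-2.02)) = 0.9654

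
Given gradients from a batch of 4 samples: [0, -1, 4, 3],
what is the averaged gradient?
Average gradient = 1.5

Average = (1/4)(0 + -1 + 4 + 3) = 6/4 = 1.5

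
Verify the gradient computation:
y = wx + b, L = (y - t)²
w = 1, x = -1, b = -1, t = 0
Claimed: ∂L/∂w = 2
Incorrect

y = (1)(-1) + -1 = -2
∂L/∂y = 2(y - t) = 2(-2 - 0) = -4
∂y/∂w = x = -1
∂L/∂w = -4 × -1 = 4

Claimed value: 2
Incorrect: The correct gradient is 4.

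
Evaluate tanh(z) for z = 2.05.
0.9674

tanh(2.05) = (e^(2.05) - e^(-2.05))/(e^(2.05) + e^(-2.05)) = 0.9674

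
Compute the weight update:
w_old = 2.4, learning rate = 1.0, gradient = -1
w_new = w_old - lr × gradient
w_new = 3.4

w_new = w - η·∂L/∂w = 2.4 - 1.0×(-1) = 2.4 - (-1) = 3.4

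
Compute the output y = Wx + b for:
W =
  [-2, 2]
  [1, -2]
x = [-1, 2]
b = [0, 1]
y = [6, -4]

Wx = [-2×-1 + 2×2, 1×-1 + -2×2]
   = [6, -5]
y = Wx + b = [6 + 0, -5 + 1] = [6, -4]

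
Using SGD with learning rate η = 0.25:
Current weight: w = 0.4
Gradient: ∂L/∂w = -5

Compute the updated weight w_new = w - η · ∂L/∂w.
w_new = 1.65

w_new = w - η·∂L/∂w = 0.4 - 0.25×(-5) = 0.4 - (-1.25) = 1.65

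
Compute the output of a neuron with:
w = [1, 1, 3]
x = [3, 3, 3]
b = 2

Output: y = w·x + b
y = 17

y = (1)(3) + (1)(3) + (3)(3) + 2 = 17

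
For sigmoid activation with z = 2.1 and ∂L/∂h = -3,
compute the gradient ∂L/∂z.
∂L/∂z = -0.2916

σ(2.1) = 0.8909
σ'(2.1) = σ(2.1)(1 - σ(2.1)) = 0.8909 × 0.1091 = 0.09719
∂L/∂z = ∂L/∂h · σ'(z) = -3 × 0.09719 = -0.2916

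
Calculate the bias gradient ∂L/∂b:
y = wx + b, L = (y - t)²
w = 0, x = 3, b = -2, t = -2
∂L/∂b = 0

y = wx + b = (0)(3) + -2 = -2
∂L/∂y = 2(y - t) = 2(-2 - -2) = 0
∂y/∂b = 1
∂L/∂b = ∂L/∂y · ∂y/∂b = 0 × 1 = 0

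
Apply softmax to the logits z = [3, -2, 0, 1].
p = [0.839, 0.0057, 0.0418, 0.1135]

exp(z) = [20.09, 0.1353, 1, 2.718]
Sum = 23.94
p = [0.839, 0.0057, 0.0418, 0.1135]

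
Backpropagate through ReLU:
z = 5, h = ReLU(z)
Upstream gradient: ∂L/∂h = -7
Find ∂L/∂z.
∂L/∂z = -7

h = ReLU(5) = 5
Since z > 0: ∂h/∂z = 1
∂L/∂z = ∂L/∂h · ∂h/∂z = -7 × 1 = -7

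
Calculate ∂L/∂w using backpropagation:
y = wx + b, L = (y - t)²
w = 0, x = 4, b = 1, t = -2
∂L/∂w = 24

y = wx + b = (0)(4) + 1 = 1
∂L/∂y = 2(y - t) = 2(1 - -2) = 6
∂y/∂w = x = 4
∂L/∂w = ∂L/∂y · ∂y/∂w = 6 × 4 = 24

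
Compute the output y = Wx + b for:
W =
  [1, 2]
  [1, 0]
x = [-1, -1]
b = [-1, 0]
y = [-4, -1]

Wx = [1×-1 + 2×-1, 1×-1 + 0×-1]
   = [-3, -1]
y = Wx + b = [-3 + -1, -1 + 0] = [-4, -1]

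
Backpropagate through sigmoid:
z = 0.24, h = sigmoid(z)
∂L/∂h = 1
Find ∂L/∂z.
∂L/∂z = 0.2464

σ(0.24) = 0.5597
σ'(0.24) = σ(0.24)(1 - σ(0.24)) = 0.5597 × 0.4403 = 0.2464
∂L/∂z = ∂L/∂h · σ'(z) = 1 × 0.2464 = 0.2464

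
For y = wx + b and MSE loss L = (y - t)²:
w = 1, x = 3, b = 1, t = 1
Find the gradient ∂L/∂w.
∂L/∂w = 18

y = wx + b = (1)(3) + 1 = 4
∂L/∂y = 2(y - t) = 2(4 - 1) = 6
∂y/∂w = x = 3
∂L/∂w = ∂L/∂y · ∂y/∂w = 6 × 3 = 18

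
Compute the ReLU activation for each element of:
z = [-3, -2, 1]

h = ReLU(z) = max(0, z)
h = [0, 0, 1]

ReLU applied element-wise: max(0,-3)=0, max(0,-2)=0, max(0,1)=1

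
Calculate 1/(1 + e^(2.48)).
0.07727

sigmoid(-2.48) = 1/(1 + e^(2.48)) = 1/(1 + 11.94) = 0.07727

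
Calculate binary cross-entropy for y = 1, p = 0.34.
L = 1.079

L = -1·log(0.34) - 0·log(0.66) = -log(0.34) = 1.079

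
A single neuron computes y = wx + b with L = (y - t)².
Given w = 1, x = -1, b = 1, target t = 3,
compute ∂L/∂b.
∂L/∂b = -6

y = wx + b = (1)(-1) + 1 = 0
∂L/∂y = 2(y - t) = 2(0 - 3) = -6
∂y/∂b = 1
∂L/∂b = ∂L/∂y · ∂y/∂b = -6 × 1 = -6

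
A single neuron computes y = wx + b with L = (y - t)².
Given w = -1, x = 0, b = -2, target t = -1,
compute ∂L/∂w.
∂L/∂w = 0

y = wx + b = (-1)(0) + -2 = -2
∂L/∂y = 2(y - t) = 2(-2 - -1) = -2
∂y/∂w = x = 0
∂L/∂w = ∂L/∂y · ∂y/∂w = -2 × 0 = 0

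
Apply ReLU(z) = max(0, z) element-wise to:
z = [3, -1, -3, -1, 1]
h = [3, 0, 0, 0, 1]

ReLU applied element-wise: max(0,3)=3, max(0,-1)=0, max(0,-3)=0, max(0,-1)=0, max(0,1)=1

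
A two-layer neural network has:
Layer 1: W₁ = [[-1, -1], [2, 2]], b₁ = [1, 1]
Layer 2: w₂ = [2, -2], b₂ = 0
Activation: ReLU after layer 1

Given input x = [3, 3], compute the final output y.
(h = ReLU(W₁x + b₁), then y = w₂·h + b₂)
y = -26

Layer 1 pre-activation: z₁ = [-5, 13]
After ReLU: h = [0, 13]
Layer 2 output: y = 2×0 + -2×13 + 0 = -26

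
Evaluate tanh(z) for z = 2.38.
0.983

tanh(2.38) = (e^(2.38) - e^(-2.38))/(e^(2.38) + e^(-2.38)) = 0.983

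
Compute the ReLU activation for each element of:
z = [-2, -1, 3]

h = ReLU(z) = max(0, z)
h = [0, 0, 3]

ReLU applied element-wise: max(0,-2)=0, max(0,-1)=0, max(0,3)=3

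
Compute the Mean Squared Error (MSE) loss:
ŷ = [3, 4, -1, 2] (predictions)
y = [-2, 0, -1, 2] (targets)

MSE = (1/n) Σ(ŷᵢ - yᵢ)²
MSE = 10.25

MSE = (1/4)((3--2)² + (4-0)² + (-1--1)² + (2-2)²) = (1/4)(25 + 16 + 0 + 0) = 10.25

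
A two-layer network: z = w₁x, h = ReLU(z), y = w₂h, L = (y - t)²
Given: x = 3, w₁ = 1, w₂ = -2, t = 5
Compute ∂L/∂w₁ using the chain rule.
∂L/∂w₁ = 132

Forward pass:
z = w₁x = 1×3 = 3
h = ReLU(3) = 3
y = w₂h = -2×3 = -6

Backward pass:
∂L/∂y = 2(y - t) = 2(-6 - 5) = -22
∂y/∂h = w₂ = -2
∂h/∂z = 1 (ReLU derivative)
∂z/∂w₁ = x = 3

∂L/∂w₁ = -22 × -2 × 1 × 3 = 132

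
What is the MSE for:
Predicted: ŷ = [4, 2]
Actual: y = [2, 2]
MSE = 2

MSE = (1/2)((4-2)² + (2-2)²) = (1/2)(4 + 0) = 2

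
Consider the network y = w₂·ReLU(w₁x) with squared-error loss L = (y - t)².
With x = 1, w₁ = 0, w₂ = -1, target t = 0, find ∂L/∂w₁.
∂L/∂w₁ = 0

Forward pass:
z = w₁x = 0×1 = 0
h = ReLU(0) = 0
y = w₂h = -1×0 = 0

Backward pass:
∂L/∂y = 2(y - t) = 2(0 - 0) = 0
∂y/∂h = w₂ = -1
∂h/∂z = 0 (ReLU derivative)
∂z/∂w₁ = x = 1

∂L/∂w₁ = 0 × -1 × 0 × 1 = 0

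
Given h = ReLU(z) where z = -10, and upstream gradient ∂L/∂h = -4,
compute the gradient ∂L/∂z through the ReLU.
∂L/∂z = 0

h = ReLU(-10) = 0
Since z < 0: ∂h/∂z = 0
∂L/∂z = ∂L/∂h · ∂h/∂z = -4 × 0 = 0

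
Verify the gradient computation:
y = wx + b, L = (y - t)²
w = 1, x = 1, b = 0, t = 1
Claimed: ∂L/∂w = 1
Incorrect

y = (1)(1) + 0 = 1
∂L/∂y = 2(y - t) = 2(1 - 1) = 0
∂y/∂w = x = 1
∂L/∂w = 0 × 1 = 0

Claimed value: 1
Incorrect: The correct gradient is 0.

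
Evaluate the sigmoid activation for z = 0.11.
0.5275

sigmoid(0.11) = 1/(1 + e^(-0.11)) = 1/(1 + 0.8958) = 0.5275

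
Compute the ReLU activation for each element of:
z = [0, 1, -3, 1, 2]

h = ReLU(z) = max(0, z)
h = [0, 1, 0, 1, 2]

ReLU applied element-wise: max(0,0)=0, max(0,1)=1, max(0,-3)=0, max(0,1)=1, max(0,2)=2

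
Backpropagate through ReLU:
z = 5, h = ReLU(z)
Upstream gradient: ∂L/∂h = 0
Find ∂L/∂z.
∂L/∂z = 0

h = ReLU(5) = 5
Since z > 0: ∂h/∂z = 1
∂L/∂z = ∂L/∂h · ∂h/∂z = 0 × 1 = 0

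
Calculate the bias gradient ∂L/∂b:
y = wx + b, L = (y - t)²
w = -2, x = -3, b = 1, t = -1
∂L/∂b = 16

y = wx + b = (-2)(-3) + 1 = 7
∂L/∂y = 2(y - t) = 2(7 - -1) = 16
∂y/∂b = 1
∂L/∂b = ∂L/∂y · ∂y/∂b = 16 × 1 = 16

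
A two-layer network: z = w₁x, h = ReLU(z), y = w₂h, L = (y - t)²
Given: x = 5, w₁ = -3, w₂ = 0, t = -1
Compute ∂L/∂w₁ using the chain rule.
∂L/∂w₁ = 0

Forward pass:
z = w₁x = -3×5 = -15
h = ReLU(-15) = 0
y = w₂h = 0×0 = 0

Backward pass:
∂L/∂y = 2(y - t) = 2(0 - -1) = 2
∂y/∂h = w₂ = 0
∂h/∂z = 0 (ReLU derivative)
∂z/∂w₁ = x = 5

∂L/∂w₁ = 2 × 0 × 0 × 5 = 0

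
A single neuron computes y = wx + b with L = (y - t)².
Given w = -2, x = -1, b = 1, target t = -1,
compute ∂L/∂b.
∂L/∂b = 8

y = wx + b = (-2)(-1) + 1 = 3
∂L/∂y = 2(y - t) = 2(3 - -1) = 8
∂y/∂b = 1
∂L/∂b = ∂L/∂y · ∂y/∂b = 8 × 1 = 8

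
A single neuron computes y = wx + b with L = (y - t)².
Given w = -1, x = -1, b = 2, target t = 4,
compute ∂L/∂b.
∂L/∂b = -2

y = wx + b = (-1)(-1) + 2 = 3
∂L/∂y = 2(y - t) = 2(3 - 4) = -2
∂y/∂b = 1
∂L/∂b = ∂L/∂y · ∂y/∂b = -2 × 1 = -2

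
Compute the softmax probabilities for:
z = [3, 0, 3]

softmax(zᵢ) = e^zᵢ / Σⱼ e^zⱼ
p = [0.4879, 0.0243, 0.4879]

exp(z) = [20.09, 1, 20.09]
Sum = 41.17
p = [0.4879, 0.0243, 0.4879]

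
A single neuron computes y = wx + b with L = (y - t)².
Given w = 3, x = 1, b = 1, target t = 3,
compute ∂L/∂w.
∂L/∂w = 2

y = wx + b = (3)(1) + 1 = 4
∂L/∂y = 2(y - t) = 2(4 - 3) = 2
∂y/∂w = x = 1
∂L/∂w = ∂L/∂y · ∂y/∂w = 2 × 1 = 2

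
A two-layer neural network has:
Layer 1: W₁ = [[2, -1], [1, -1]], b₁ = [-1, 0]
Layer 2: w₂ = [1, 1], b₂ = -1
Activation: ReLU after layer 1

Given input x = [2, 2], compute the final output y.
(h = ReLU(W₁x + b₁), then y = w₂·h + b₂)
y = 0

Layer 1 pre-activation: z₁ = [1, 0]
After ReLU: h = [1, 0]
Layer 2 output: y = 1×1 + 1×0 + -1 = 0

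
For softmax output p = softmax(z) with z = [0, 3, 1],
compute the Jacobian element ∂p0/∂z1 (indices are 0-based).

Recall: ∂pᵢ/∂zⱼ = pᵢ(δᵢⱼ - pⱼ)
∂p0/∂z1 = -0.03545

p = softmax(z) = [0.04201, 0.8438, 0.1142]
p0 = 0.04201, p1 = 0.8438

∂p0/∂z1 = -p0 × p1 = -0.04201 × 0.8438 = -0.03545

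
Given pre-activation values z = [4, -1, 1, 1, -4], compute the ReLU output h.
h = [4, 0, 1, 1, 0]

ReLU applied element-wise: max(0,4)=4, max(0,-1)=0, max(0,1)=1, max(0,1)=1, max(0,-4)=0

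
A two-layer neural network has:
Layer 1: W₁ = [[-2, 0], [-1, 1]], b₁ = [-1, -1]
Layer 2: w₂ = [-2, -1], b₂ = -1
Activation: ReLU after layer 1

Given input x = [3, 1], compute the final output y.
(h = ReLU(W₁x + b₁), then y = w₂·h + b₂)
y = -1

Layer 1 pre-activation: z₁ = [-7, -3]
After ReLU: h = [0, 0]
Layer 2 output: y = -2×0 + -1×0 + -1 = -1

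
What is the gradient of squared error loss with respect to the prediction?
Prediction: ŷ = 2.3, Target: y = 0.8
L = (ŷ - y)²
∂L/∂ŷ = 3.0

∂L/∂ŷ = 2(ŷ - y) = 2(2.3 - 0.8) = 2(1.5) = 3.0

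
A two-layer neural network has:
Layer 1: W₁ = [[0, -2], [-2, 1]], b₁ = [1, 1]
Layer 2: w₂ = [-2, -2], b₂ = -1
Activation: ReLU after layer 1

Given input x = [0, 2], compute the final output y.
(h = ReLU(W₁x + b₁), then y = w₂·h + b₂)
y = -7

Layer 1 pre-activation: z₁ = [-3, 3]
After ReLU: h = [0, 3]
Layer 2 output: y = -2×0 + -2×3 + -1 = -7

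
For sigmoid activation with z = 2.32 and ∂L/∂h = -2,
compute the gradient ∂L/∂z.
∂L/∂z = -0.1629

σ(2.32) = 0.9105
σ'(2.32) = σ(2.32)(1 - σ(2.32)) = 0.9105 × 0.08948 = 0.08147
∂L/∂z = ∂L/∂h · σ'(z) = -2 × 0.08147 = -0.1629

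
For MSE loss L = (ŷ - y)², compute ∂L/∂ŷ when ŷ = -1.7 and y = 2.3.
∂L/∂ŷ = -8.0

∂L/∂ŷ = 2(ŷ - y) = 2(-1.7 - 2.3) = 2(-4.0) = -8.0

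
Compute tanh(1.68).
0.9329

tanh(1.68) = (e^(1.68) - e^(-1.68))/(e^(1.68) + e^(-1.68)) = 0.9329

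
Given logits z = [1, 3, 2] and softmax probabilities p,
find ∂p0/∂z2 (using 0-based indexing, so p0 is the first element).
∂p0/∂z2 = -0.02203

p = softmax(z) = [0.09003, 0.6652, 0.2447]
p0 = 0.09003, p2 = 0.2447

∂p0/∂z2 = -p0 × p2 = -0.09003 × 0.2447 = -0.02203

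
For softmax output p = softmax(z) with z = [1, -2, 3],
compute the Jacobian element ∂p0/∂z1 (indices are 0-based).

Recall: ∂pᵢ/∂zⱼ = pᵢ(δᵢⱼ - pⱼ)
∂p0/∂z1 = -0.0006991

p = softmax(z) = [0.1185, 0.0059, 0.8756]
p0 = 0.1185, p1 = 0.0059

∂p0/∂z1 = -p0 × p1 = -0.1185 × 0.0059 = -0.0006991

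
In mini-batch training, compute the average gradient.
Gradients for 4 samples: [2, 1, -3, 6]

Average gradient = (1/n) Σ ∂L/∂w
Average gradient = 1.5

Average = (1/4)(2 + 1 + -3 + 6) = 6/4 = 1.5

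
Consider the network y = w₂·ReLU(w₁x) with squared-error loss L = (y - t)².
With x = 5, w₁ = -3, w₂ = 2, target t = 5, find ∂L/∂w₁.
∂L/∂w₁ = 0

Forward pass:
z = w₁x = -3×5 = -15
h = ReLU(-15) = 0
y = w₂h = 2×0 = 0

Backward pass:
∂L/∂y = 2(y - t) = 2(0 - 5) = -10
∂y/∂h = w₂ = 2
∂h/∂z = 0 (ReLU derivative)
∂z/∂w₁ = x = 5

∂L/∂w₁ = -10 × 2 × 0 × 5 = 0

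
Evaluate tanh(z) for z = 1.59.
0.9201

tanh(1.59) = (e^(1.59) - e^(-1.59))/(e^(1.59) + e^(-1.59)) = 0.9201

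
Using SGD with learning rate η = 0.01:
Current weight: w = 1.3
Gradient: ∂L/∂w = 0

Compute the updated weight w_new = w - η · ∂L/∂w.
w_new = 1.3

w_new = w - η·∂L/∂w = 1.3 - 0.01×(0) = 1.3 - (0) = 1.3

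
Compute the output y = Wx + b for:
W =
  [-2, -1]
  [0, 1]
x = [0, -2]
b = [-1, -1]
y = [1, -3]

Wx = [-2×0 + -1×-2, 0×0 + 1×-2]
   = [2, -2]
y = Wx + b = [2 + -1, -2 + -1] = [1, -3]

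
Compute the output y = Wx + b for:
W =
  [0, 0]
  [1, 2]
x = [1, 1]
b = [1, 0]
y = [1, 3]

Wx = [0×1 + 0×1, 1×1 + 2×1]
   = [0, 3]
y = Wx + b = [0 + 1, 3 + 0] = [1, 3]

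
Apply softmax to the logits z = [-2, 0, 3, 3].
p = [0.0033, 0.0242, 0.4863, 0.4863]

exp(z) = [0.1353, 1, 20.09, 20.09]
Sum = 41.31
p = [0.0033, 0.0242, 0.4863, 0.4863]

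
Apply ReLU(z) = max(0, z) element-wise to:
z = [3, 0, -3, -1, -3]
h = [3, 0, 0, 0, 0]

ReLU applied element-wise: max(0,3)=3, max(0,0)=0, max(0,-3)=0, max(0,-1)=0, max(0,-3)=0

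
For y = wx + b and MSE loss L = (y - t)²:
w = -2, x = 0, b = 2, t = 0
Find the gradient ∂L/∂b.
∂L/∂b = 4

y = wx + b = (-2)(0) + 2 = 2
∂L/∂y = 2(y - t) = 2(2 - 0) = 4
∂y/∂b = 1
∂L/∂b = ∂L/∂y · ∂y/∂b = 4 × 1 = 4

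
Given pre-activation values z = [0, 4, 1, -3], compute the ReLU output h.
h = [0, 4, 1, 0]

ReLU applied element-wise: max(0,0)=0, max(0,4)=4, max(0,1)=1, max(0,-3)=0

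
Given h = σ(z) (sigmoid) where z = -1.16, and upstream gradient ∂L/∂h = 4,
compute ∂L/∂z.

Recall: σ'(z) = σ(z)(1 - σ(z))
∂L/∂z = 0.7268

σ(-1.16) = 0.2387
σ'(-1.16) = σ(-1.16)(1 - σ(-1.16)) = 0.2387 × 0.7613 = 0.1817
∂L/∂z = ∂L/∂h · σ'(z) = 4 × 0.1817 = 0.7268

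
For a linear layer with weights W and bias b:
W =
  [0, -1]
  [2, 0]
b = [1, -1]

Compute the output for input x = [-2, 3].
y = [-2, -5]

Wx = [0×-2 + -1×3, 2×-2 + 0×3]
   = [-3, -4]
y = Wx + b = [-3 + 1, -4 + -1] = [-2, -5]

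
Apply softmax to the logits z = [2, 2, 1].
p = [0.4223, 0.4223, 0.1554]

exp(z) = [7.389, 7.389, 2.718]
Sum = 17.5
p = [0.4223, 0.4223, 0.1554]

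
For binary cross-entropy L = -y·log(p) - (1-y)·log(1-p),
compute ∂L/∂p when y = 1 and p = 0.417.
∂L/∂p = -2.398

∂L/∂p = -y/p + (1-y)/(1-p) = -1/0.417 + 0 = -2.398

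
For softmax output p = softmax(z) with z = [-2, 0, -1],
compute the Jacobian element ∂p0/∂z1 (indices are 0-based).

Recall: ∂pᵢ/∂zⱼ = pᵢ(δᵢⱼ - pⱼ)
∂p0/∂z1 = -0.05989

p = softmax(z) = [0.09003, 0.6652, 0.2447]
p0 = 0.09003, p1 = 0.6652

∂p0/∂z1 = -p0 × p1 = -0.09003 × 0.6652 = -0.05989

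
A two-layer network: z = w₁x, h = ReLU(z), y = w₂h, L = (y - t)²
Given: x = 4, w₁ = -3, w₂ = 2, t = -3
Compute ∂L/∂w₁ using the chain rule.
∂L/∂w₁ = 0

Forward pass:
z = w₁x = -3×4 = -12
h = ReLU(-12) = 0
y = w₂h = 2×0 = 0

Backward pass:
∂L/∂y = 2(y - t) = 2(0 - -3) = 6
∂y/∂h = w₂ = 2
∂h/∂z = 0 (ReLU derivative)
∂z/∂w₁ = x = 4

∂L/∂w₁ = 6 × 2 × 0 × 4 = 0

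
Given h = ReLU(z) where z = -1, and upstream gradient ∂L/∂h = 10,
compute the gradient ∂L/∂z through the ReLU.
∂L/∂z = 0

h = ReLU(-1) = 0
Since z < 0: ∂h/∂z = 0
∂L/∂z = ∂L/∂h · ∂h/∂z = 10 × 0 = 0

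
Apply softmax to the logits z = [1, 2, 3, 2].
p = [0.0723, 0.1966, 0.5344, 0.1966]

exp(z) = [2.718, 7.389, 20.09, 7.389]
Sum = 37.58
p = [0.0723, 0.1966, 0.5344, 0.1966]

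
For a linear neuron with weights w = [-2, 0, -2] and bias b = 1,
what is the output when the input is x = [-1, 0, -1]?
y = 5

y = (-2)(-1) + (0)(0) + (-2)(-1) + 1 = 5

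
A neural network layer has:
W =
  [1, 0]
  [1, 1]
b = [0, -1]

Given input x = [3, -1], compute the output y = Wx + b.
y = [3, 1]

Wx = [1×3 + 0×-1, 1×3 + 1×-1]
   = [3, 2]
y = Wx + b = [3 + 0, 2 + -1] = [3, 1]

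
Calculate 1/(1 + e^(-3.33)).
0.9654

sigmoid(3.33) = 1/(1 + e^(-3.33)) = 1/(1 + 0.03579) = 0.9654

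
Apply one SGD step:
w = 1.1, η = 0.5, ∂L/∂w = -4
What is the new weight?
w_new = 3.1

w_new = w - η·∂L/∂w = 1.1 - 0.5×(-4) = 1.1 - (-2) = 3.1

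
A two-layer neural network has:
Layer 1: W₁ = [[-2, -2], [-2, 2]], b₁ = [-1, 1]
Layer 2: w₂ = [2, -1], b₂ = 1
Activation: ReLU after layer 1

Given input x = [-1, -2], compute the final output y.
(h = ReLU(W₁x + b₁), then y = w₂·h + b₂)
y = 11

Layer 1 pre-activation: z₁ = [5, -1]
After ReLU: h = [5, 0]
Layer 2 output: y = 2×5 + -1×0 + 1 = 11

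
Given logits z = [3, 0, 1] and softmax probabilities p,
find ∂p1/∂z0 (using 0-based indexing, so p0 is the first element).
∂p1/∂z0 = -0.03545

p = softmax(z) = [0.8438, 0.04201, 0.1142]
p1 = 0.04201, p0 = 0.8438

∂p1/∂z0 = -p1 × p0 = -0.04201 × 0.8438 = -0.03545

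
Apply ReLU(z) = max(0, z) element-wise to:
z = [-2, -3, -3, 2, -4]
h = [0, 0, 0, 2, 0]

ReLU applied element-wise: max(0,-2)=0, max(0,-3)=0, max(0,-3)=0, max(0,2)=2, max(0,-4)=0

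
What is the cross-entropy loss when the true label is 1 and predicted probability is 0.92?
L = 0.08338

L = -1·log(0.92) - 0·log(0.08) = -log(0.92) = 0.08338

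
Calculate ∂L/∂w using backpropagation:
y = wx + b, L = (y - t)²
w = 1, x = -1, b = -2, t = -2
∂L/∂w = 2

y = wx + b = (1)(-1) + -2 = -3
∂L/∂y = 2(y - t) = 2(-3 - -2) = -2
∂y/∂w = x = -1
∂L/∂w = ∂L/∂y · ∂y/∂w = -2 × -1 = 2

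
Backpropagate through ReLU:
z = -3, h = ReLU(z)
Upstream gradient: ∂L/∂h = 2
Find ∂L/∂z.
∂L/∂z = 0

h = ReLU(-3) = 0
Since z < 0: ∂h/∂z = 0
∂L/∂z = ∂L/∂h · ∂h/∂z = 2 × 0 = 0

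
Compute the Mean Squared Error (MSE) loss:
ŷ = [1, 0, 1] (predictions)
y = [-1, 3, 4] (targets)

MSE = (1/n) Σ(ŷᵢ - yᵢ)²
MSE = 7.333

MSE = (1/3)((1--1)² + (0-3)² + (1-4)²) = (1/3)(4 + 9 + 9) = 7.333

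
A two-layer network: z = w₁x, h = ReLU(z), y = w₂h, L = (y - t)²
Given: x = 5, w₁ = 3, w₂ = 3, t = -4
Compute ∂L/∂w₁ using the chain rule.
∂L/∂w₁ = 1470

Forward pass:
z = w₁x = 3×5 = 15
h = ReLU(15) = 15
y = w₂h = 3×15 = 45

Backward pass:
∂L/∂y = 2(y - t) = 2(45 - -4) = 98
∂y/∂h = w₂ = 3
∂h/∂z = 1 (ReLU derivative)
∂z/∂w₁ = x = 5

∂L/∂w₁ = 98 × 3 × 1 × 5 = 1470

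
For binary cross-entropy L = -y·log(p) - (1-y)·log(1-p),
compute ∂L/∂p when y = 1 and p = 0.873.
∂L/∂p = -1.145

∂L/∂p = -y/p + (1-y)/(1-p) = -1/0.873 + 0 = -1.145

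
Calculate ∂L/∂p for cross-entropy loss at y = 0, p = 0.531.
∂L/∂p = 2.132

∂L/∂p = -y/p + (1-y)/(1-p) = 0 + 1/0.469 = 2.132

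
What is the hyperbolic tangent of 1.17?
0.8243

tanh(1.17) = (e^(1.17) - e^(-1.17))/(e^(1.17) + e^(-1.17)) = 0.8243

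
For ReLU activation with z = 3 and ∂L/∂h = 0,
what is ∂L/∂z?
∂L/∂z = 0

h = ReLU(3) = 3
Since z > 0: ∂h/∂z = 1
∂L/∂z = ∂L/∂h · ∂h/∂z = 0 × 1 = 0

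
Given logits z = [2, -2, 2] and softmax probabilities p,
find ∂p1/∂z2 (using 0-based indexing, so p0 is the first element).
∂p1/∂z2 = -0.004496

p = softmax(z) = [0.4955, 0.009075, 0.4955]
p1 = 0.009075, p2 = 0.4955

∂p1/∂z2 = -p1 × p2 = -0.009075 × 0.4955 = -0.004496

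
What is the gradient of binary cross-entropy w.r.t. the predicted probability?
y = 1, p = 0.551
∂L/∂p = -1.815

∂L/∂p = -y/p + (1-y)/(1-p) = -1/0.551 + 0 = -1.815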